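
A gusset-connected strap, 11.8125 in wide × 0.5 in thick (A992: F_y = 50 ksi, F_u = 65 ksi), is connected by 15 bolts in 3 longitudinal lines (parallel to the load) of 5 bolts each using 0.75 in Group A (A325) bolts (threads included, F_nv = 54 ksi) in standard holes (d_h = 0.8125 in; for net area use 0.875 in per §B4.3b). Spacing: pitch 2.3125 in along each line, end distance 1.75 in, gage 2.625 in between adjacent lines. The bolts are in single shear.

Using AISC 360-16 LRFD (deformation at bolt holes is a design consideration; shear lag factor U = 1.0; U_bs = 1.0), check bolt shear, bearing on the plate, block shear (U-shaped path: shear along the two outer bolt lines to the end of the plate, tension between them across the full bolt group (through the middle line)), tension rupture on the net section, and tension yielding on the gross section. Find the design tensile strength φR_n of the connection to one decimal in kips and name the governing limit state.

223.9 kips (net-section rupture governs)

Bolt shear: A_b = π(0.75)²/4 = 0.44179 in². φR_n = 0.75 × 54 × 0.44179 × 15 × 1 = 268.4 kips.
Bearing (0.5 in plate, F_u = 65 ksi): end bolts L_c = 1.75 − 0.8125/2 = 1.34375, R_n = min(1.2×1.34375×0.5×65, 2.4×0.75×0.5×65) = 52.406 kips/bolt; interior L_c = 2.3125 − 0.8125 = 1.5, R_n = 58.5 kips/bolt. φR_n = 0.75 × (3×52.406 + 12×58.5) = 644.4 kips.
Block shear: shear path 2×[1.75+4×2.3125] = 2×11 in, A_gv = 11, A_nv = 2×(11 − 4.5×0.875)×0.5 = 7.0625 in²; tension across gage: (5.25 − 2×0.875)×0.5 = 1.75 in². R_n = min(0.6×65×7.0625, 0.6×50×11) + 1.0×65×1.75 = min(275.44, 330) + 113.75 = 389.19 kips. φR_n = 0.75 × 389.19 = 291.9 kips.
Tension rupture (net): A_n = (11.8125 − 3×0.875)×0.5 = 4.5938 in² (U = 1.0, A_e = A_n). φR_n = 0.75 × 65 × 4.5938 = 223.9 kips.
Tension yield (gross): A_g = 11.8125×0.5 = 5.9063 in². φR_n = 0.90 × 50 × 5.9063 = 265.8 kips.
Governing: min(268.4, 644.4, 291.9, 223.9, 265.8) = 223.9 kips → net-section rupture.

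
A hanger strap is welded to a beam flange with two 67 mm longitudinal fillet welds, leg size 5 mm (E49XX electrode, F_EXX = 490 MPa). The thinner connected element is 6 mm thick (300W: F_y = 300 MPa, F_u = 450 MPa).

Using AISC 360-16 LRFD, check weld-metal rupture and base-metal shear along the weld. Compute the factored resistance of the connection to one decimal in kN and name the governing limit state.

Weld metal: throat = 0.707×5 = 3.535 mm, L = 2×67 = 134 mm. φR_n = 0.75 × 0.6 × 490 × 3.535 × 134 = 104.4 kN.
Base metal shear (6 mm plate): yield φR_n = 1.0×0.6×300×6×134 = 144.7 kN; rupture φR_n = 0.75×0.6×450×6×134 = 162.8 kN; take 144.7 kN (yield).
Governing: min(104.4, 144.7) = 104.4 kN → weld metal.

104.4 kN (weld metal governs)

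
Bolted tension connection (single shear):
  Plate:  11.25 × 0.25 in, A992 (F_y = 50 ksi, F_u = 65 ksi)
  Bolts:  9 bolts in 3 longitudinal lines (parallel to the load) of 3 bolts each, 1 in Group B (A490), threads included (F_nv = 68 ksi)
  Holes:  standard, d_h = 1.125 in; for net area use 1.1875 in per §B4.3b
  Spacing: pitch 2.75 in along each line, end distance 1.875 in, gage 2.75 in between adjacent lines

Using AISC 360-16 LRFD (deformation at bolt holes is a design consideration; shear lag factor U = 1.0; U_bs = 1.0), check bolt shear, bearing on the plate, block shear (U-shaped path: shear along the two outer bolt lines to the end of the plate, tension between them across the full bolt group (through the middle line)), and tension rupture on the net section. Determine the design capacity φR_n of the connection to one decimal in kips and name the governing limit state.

93.7 kips (net-section rupture governs)

Bolt shear: A_b = π(1)²/4 = 0.7854 in². φR_n = 0.75 × 68 × 0.7854 × 9 × 1 = 360.5 kips.
Bearing (0.25 in plate, F_u = 65 ksi): end bolts L_c = 1.875 − 1.125/2 = 1.3125, R_n = min(1.2×1.3125×0.25×65, 2.4×1×0.25×65) = 25.594 kips/bolt; interior L_c = 2.75 − 1.125 = 1.625, R_n = 31.688 kips/bolt. φR_n = 0.75 × (3×25.594 + 6×31.688) = 200.2 kips.
Block shear: shear path 2×[1.875+2×2.75] = 2×7.375 in, A_gv = 3.6875, A_nv = 2×(7.375 − 2.5×1.1875)×0.25 = 2.2031 in²; tension across gage: (5.5 − 2×1.1875)×0.25 = 0.78125 in². R_n = min(0.6×65×2.2031, 0.6×50×3.6875) + 1.0×65×0.78125 = min(85.921, 110.63) + 50.781 = 136.7 kips. φR_n = 0.75 × 136.7 = 102.5 kips.
Tension rupture (net): A_n = (11.25 − 3×1.1875)×0.25 = 1.9219 in² (U = 1.0, A_e = A_n). φR_n = 0.75 × 65 × 1.9219 = 93.7 kips.
Governing: min(360.5, 200.2, 102.5, 93.7) = 93.7 kips → net-section rupture.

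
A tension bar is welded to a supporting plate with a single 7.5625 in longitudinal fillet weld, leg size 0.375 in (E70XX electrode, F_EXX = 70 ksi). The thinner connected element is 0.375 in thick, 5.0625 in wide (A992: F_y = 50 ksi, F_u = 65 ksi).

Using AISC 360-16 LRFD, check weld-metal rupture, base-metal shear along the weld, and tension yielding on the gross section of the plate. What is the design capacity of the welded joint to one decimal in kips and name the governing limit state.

Weld metal: throat = 0.707×0.375 = 0.26513 in, L = 7.5625 in. φR_n = 0.75 × 0.6 × 70 × 0.26513 × 7.5625 = 63.2 kips.
Base metal shear (0.375 in plate): yield φR_n = 1.0×0.6×50×0.375×7.5625 = 85.1 kips; rupture φR_n = 0.75×0.6×65×0.375×7.5625 = 83.0 kips; take 83.0 kips (rupture).
Tension yield (gross): A_g = 5.0625×0.375 = 1.8984 in². φR_n = 0.90 × 50 × 1.8984 = 85.4 kips.
Governing: min(63.2, 83.0, 85.4) = 63.2 kips → weld metal.

63.2 kips (weld metal governs)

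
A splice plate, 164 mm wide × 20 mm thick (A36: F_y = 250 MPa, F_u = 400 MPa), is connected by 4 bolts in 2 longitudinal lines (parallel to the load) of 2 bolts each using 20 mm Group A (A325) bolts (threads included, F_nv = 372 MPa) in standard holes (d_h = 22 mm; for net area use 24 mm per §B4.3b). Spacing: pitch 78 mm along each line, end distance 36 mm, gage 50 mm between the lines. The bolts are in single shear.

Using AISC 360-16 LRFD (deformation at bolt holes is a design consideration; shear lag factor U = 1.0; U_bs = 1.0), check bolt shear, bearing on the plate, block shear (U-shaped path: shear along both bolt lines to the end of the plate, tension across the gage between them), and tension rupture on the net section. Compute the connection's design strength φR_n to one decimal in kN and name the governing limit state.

Bolt shear: A_b = π(20)²/4 = 314.16 mm². φR_n = 0.75 × 372 × 314.16 × 4 × 1 = 350.6 kN.
Bearing (20 mm plate, F_u = 400 MPa): end bolts L_c = 36 − 22/2 = 25, R_n = min(1.2×25×20×400, 2.4×20×20×400) = 240 kN/bolt; interior L_c = 78 − 22 = 56, R_n = 384 kN/bolt. φR_n = 0.75 × (2×240 + 2×384) = 936.0 kN.
Block shear: shear path 2×[36+1×78] = 2×114 mm, A_gv = 4560, A_nv = 2×(114 − 1.5×24)×20 = 3120 mm²; tension across gage: (50 − 1×24)×20 = 520 mm². R_n = min(0.6×400×3120, 0.6×250×4560) + 1.0×400×520 = min(748.8, 684) + 208 = 892 kN. φR_n = 0.75 × 892 = 669.0 kN.
Tension rupture (net): A_n = (164 − 2×24)×20 = 2320 mm² (U = 1.0, A_e = A_n). φR_n = 0.75 × 400 × 2320 = 696.0 kN.
Governing: min(350.6, 936.0, 669.0, 696.0) = 350.6 kN → bolt shear.

350.6 kN (bolt shear governs)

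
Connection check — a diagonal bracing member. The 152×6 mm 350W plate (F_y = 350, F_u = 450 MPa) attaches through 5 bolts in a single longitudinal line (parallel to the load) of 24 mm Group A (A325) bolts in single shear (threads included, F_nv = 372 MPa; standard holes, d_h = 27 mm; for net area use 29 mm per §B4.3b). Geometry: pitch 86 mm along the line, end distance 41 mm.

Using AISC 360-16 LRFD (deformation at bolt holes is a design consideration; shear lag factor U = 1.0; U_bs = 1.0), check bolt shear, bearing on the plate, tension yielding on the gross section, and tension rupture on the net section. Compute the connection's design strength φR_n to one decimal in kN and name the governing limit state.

249.1 kN (net-section rupture governs)

Bolt shear: A_b = π(24)²/4 = 452.39 mm². φR_n = 0.75 × 372 × 452.39 × 5 × 1 = 631.1 kN.
Bearing (6 mm plate, F_u = 450 MPa): end bolts L_c = 41 − 27/2 = 27.5, R_n = min(1.2×27.5×6×450, 2.4×24×6×450) = 89.1 kN/bolt; interior L_c = 86 − 27 = 59, R_n = 155.52 kN/bolt. φR_n = 0.75 × (1×89.1 + 4×155.52) = 533.4 kN.
Tension yield (gross): A_g = 152×6 = 912 mm². φR_n = 0.90 × 350 × 912 = 287.3 kN.
Tension rupture (net): A_n = (152 − 1×29)×6 = 738 mm² (U = 1.0, A_e = A_n). φR_n = 0.75 × 450 × 738 = 249.1 kN.
Governing: min(631.1, 533.4, 287.3, 249.1) = 249.1 kN → net-section rupture.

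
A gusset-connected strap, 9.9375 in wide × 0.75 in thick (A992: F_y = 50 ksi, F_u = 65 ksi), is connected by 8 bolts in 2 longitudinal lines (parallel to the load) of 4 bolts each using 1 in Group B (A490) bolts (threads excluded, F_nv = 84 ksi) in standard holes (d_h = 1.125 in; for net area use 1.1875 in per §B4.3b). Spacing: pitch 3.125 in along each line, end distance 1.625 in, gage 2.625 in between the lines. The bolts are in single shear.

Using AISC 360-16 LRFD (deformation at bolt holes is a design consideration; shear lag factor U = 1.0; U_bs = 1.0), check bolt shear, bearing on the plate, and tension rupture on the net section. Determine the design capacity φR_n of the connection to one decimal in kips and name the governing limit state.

Bolt shear: A_b = π(1)²/4 = 0.7854 in². φR_n = 0.75 × 84 × 0.7854 × 8 × 1 = 395.8 kips.
Bearing (0.75 in plate, F_u = 65 ksi): end bolts L_c = 1.625 − 1.125/2 = 1.0625, R_n = min(1.2×1.0625×0.75×65, 2.4×1×0.75×65) = 62.156 kips/bolt; interior L_c = 3.125 − 1.125 = 2, R_n = 117 kips/bolt. φR_n = 0.75 × (2×62.156 + 6×117) = 619.7 kips.
Tension rupture (net): A_n = (9.9375 − 2×1.1875)×0.75 = 5.6719 in² (U = 1.0, A_e = A_n). φR_n = 0.75 × 65 × 5.6719 = 276.5 kips.
Governing: min(395.8, 619.7, 276.5) = 276.5 kips → net-section rupture.

276.5 kips (net-section rupture governs)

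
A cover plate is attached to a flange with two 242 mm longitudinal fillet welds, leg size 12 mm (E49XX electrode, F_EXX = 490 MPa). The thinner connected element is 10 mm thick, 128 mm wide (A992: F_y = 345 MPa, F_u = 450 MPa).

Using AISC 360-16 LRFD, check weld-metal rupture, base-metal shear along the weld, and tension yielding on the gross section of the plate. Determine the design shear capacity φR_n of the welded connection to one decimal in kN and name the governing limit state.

397.4 kN (gross-section yield governs)

Weld metal: throat = 0.707×12 = 8.484 mm, L = 2×242 = 484 mm. φR_n = 0.75 × 0.6 × 490 × 8.484 × 484 = 905.4 kN.
Base metal shear (10 mm plate): yield φR_n = 1.0×0.6×345×10×484 = 1001.9 kN; rupture φR_n = 0.75×0.6×450×10×484 = 980.1 kN; take 980.1 kN (rupture).
Tension yield (gross): A_g = 128×10 = 1280 mm². φR_n = 0.90 × 345 × 1280 = 397.4 kN.
Governing: min(905.4, 980.1, 397.4) = 397.4 kN → gross-section yield.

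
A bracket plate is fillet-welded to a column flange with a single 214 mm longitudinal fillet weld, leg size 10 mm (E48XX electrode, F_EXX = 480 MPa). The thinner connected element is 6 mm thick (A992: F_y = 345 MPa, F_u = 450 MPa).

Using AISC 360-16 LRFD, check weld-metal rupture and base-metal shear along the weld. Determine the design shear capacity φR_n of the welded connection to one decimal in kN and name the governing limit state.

Weld metal: throat = 0.707×10 = 7.07 mm, L = 214 mm. φR_n = 0.75 × 0.6 × 480 × 7.07 × 214 = 326.8 kN.
Base metal shear (6 mm plate): yield φR_n = 1.0×0.6×345×6×214 = 265.8 kN; rupture φR_n = 0.75×0.6×450×6×214 = 260.0 kN; take 260.0 kN (rupture).
Governing: min(326.8, 260.0) = 260.0 kN → base-metal shear.

260.0 kN (base-metal shear governs)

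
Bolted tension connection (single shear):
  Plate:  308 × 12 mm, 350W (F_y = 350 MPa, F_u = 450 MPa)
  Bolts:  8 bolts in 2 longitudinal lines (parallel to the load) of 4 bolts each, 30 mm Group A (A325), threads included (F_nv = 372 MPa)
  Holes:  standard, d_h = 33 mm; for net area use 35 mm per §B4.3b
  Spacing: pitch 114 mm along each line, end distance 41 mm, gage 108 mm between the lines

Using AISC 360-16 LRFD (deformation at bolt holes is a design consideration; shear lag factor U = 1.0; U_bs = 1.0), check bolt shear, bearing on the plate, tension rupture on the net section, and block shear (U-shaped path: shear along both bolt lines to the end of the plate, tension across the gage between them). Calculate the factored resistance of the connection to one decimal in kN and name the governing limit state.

963.9 kN (net-section rupture governs)

Bolt shear: A_b = π(30)²/4 = 706.86 mm². φR_n = 0.75 × 372 × 706.86 × 8 × 1 = 1577.7 kN.
Bearing (12 mm plate, F_u = 450 MPa): end bolts L_c = 41 − 33/2 = 24.5, R_n = min(1.2×24.5×12×450, 2.4×30×12×450) = 158.76 kN/bolt; interior L_c = 114 − 33 = 81, R_n = 388.8 kN/bolt. φR_n = 0.75 × (2×158.76 + 6×388.8) = 1987.7 kN.
Tension rupture (net): A_n = (308 − 2×35)×12 = 2856 mm² (U = 1.0, A_e = A_n). φR_n = 0.75 × 450 × 2856 = 963.9 kN.
Block shear: shear path 2×[41+3×114] = 2×383 mm, A_gv = 9192, A_nv = 2×(383 − 3.5×35)×12 = 6252 mm²; tension across gage: (108 − 1×35)×12 = 876 mm². R_n = min(0.6×450×6252, 0.6×350×9192) + 1.0×450×876 = min(1688, 1930.3) + 394.2 = 2082.2 kN. φR_n = 0.75 × 2082.2 = 1561.7 kN.
Governing: min(1577.7, 1987.7, 963.9, 1561.7) = 963.9 kN → net-section rupture.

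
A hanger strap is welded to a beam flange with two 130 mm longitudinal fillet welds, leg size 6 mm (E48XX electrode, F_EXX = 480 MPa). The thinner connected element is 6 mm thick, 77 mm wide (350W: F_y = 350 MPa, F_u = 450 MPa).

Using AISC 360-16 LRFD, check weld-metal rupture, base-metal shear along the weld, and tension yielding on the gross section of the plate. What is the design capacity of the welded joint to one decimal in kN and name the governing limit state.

Weld metal: throat = 0.707×6 = 4.242 mm, L = 2×130 = 260 mm. φR_n = 0.75 × 0.6 × 480 × 4.242 × 260 = 238.2 kN.
Base metal shear (6 mm plate): yield φR_n = 1.0×0.6×350×6×260 = 327.6 kN; rupture φR_n = 0.75×0.6×450×6×260 = 315.9 kN; take 315.9 kN (rupture).
Tension yield (gross): A_g = 77×6 = 462 mm². φR_n = 0.90 × 350 × 462 = 145.5 kN.
Governing: min(238.2, 315.9, 145.5) = 145.5 kN → gross-section yield.

145.5 kN (gross-section yield governs)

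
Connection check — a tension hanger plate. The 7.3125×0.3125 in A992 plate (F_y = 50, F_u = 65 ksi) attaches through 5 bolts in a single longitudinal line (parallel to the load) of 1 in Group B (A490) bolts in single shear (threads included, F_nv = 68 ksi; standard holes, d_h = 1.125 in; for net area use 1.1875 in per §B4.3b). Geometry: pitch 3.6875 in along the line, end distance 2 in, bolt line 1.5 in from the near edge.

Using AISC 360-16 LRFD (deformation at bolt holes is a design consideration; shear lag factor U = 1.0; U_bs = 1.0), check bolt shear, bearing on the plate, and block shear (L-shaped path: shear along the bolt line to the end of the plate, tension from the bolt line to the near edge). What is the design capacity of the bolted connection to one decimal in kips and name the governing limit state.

Bolt shear: A_b = π(1)²/4 = 0.7854 in². φR_n = 0.75 × 68 × 0.7854 × 5 × 1 = 200.3 kips.
Bearing (0.3125 in plate, F_u = 65 ksi): end bolts L_c = 2 − 1.125/2 = 1.4375, R_n = min(1.2×1.4375×0.3125×65, 2.4×1×0.3125×65) = 35.039 kips/bolt; interior L_c = 3.6875 − 1.125 = 2.5625, R_n = 48.75 kips/bolt. φR_n = 0.75 × (1×35.039 + 4×48.75) = 172.5 kips.
Block shear: shear path 1×[2+4×3.6875] = 1×16.75 in, A_gv = 5.2344, A_nv = 1×(16.75 − 4.5×1.1875)×0.3125 = 3.5645 in²; tension to near edge: (1.5 − 0.5×1.1875)×0.3125 = 0.2832 in². R_n = min(0.6×65×3.5645, 0.6×50×5.2344) + 1.0×65×0.2832 = min(139.02, 157.03) + 18.408 = 157.43 kips. φR_n = 0.75 × 157.43 = 118.1 kips.
Governing: min(200.3, 172.5, 118.1) = 118.1 kips → block shear.

118.1 kips (block shear governs)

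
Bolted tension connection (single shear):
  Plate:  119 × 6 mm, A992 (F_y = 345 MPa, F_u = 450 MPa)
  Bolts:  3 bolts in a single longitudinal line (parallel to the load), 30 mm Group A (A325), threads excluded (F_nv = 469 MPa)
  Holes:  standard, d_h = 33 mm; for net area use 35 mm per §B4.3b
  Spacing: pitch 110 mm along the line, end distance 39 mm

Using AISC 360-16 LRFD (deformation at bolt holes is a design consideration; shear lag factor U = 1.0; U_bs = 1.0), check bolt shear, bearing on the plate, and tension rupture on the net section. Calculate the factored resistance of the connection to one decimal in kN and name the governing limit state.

Bolt shear: A_b = π(30)²/4 = 706.86 mm². φR_n = 0.75 × 469 × 706.86 × 3 × 1 = 745.9 kN.
Bearing (6 mm plate, F_u = 450 MPa): end bolts L_c = 39 − 33/2 = 22.5, R_n = min(1.2×22.5×6×450, 2.4×30×6×450) = 72.9 kN/bolt; interior L_c = 110 − 33 = 77, R_n = 194.4 kN/bolt. φR_n = 0.75 × (1×72.9 + 2×194.4) = 346.3 kN.
Tension rupture (net): A_n = (119 − 1×35)×6 = 504 mm² (U = 1.0, A_e = A_n). φR_n = 0.75 × 450 × 504 = 170.1 kN.
Governing: min(745.9, 346.3, 170.1) = 170.1 kN → net-section rupture.

170.1 kN (net-section rupture governs)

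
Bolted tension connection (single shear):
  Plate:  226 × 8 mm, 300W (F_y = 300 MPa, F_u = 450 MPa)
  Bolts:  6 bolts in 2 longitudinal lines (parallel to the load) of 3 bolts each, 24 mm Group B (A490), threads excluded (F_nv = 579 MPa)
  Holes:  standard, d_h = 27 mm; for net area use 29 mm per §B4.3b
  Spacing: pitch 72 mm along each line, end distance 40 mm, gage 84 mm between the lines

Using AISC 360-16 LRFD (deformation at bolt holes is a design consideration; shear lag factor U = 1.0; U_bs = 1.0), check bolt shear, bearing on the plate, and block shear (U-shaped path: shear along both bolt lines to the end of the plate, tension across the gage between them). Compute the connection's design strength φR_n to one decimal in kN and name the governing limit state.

509.8 kN (block shear governs)

Bolt shear: A_b = π(24)²/4 = 452.39 mm². φR_n = 0.75 × 579 × 452.39 × 6 × 1 = 1178.7 kN.
Bearing (8 mm plate, F_u = 450 MPa): end bolts L_c = 40 − 27/2 = 26.5, R_n = min(1.2×26.5×8×450, 2.4×24×8×450) = 114.48 kN/bolt; interior L_c = 72 − 27 = 45, R_n = 194.4 kN/bolt. φR_n = 0.75 × (2×114.48 + 4×194.4) = 754.9 kN.
Block shear: shear path 2×[40+2×72] = 2×184 mm, A_gv = 2944, A_nv = 2×(184 − 2.5×29)×8 = 1784 mm²; tension across gage: (84 − 1×29)×8 = 440 mm². R_n = min(0.6×450×1784, 0.6×300×2944) + 1.0×450×440 = min(481.68, 529.92) + 198 = 679.68 kN. φR_n = 0.75 × 679.68 = 509.8 kN.
Governing: min(1178.7, 754.9, 509.8) = 509.8 kN → block shear.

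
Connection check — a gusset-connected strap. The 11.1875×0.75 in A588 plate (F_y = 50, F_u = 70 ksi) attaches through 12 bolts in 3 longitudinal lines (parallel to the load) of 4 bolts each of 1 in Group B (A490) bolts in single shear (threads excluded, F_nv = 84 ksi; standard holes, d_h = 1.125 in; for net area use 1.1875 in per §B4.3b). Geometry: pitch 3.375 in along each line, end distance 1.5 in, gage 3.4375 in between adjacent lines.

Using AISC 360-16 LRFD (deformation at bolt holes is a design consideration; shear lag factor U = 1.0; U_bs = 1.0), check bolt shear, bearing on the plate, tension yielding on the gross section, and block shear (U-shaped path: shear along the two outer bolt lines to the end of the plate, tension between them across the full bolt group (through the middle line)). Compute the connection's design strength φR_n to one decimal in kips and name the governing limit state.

377.6 kips (gross-section yield governs)

Bolt shear: A_b = π(1)²/4 = 0.7854 in². φR_n = 0.75 × 84 × 0.7854 × 12 × 1 = 593.8 kips.
Bearing (0.75 in plate, F_u = 70 ksi): end bolts L_c = 1.5 − 1.125/2 = 0.9375, R_n = min(1.2×0.9375×0.75×70, 2.4×1×0.75×70) = 59.063 kips/bolt; interior L_c = 3.375 − 1.125 = 2.25, R_n = 126 kips/bolt. φR_n = 0.75 × (3×59.063 + 9×126) = 983.4 kips.
Tension yield (gross): A_g = 11.1875×0.75 = 8.3906 in². φR_n = 0.90 × 50 × 8.3906 = 377.6 kips.
Block shear: shear path 2×[1.5+3×3.375] = 2×11.625 in, A_gv = 17.438, A_nv = 2×(11.625 − 3.5×1.1875)×0.75 = 11.203 in²; tension across gage: (6.875 − 2×1.1875)×0.75 = 3.375 in². R_n = min(0.6×70×11.203, 0.6×50×17.438) + 1.0×70×3.375 = min(470.53, 523.14) + 236.25 = 706.78 kips. φR_n = 0.75 × 706.78 = 530.1 kips.
Governing: min(593.8, 983.4, 377.6, 530.1) = 377.6 kips → gross-section yield.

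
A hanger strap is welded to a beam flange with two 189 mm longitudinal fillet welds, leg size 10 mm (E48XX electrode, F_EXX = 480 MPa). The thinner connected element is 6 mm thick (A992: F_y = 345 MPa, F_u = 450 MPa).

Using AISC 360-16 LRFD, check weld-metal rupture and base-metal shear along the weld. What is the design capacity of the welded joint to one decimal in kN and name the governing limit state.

459.3 kN (base-metal shear governs)

Weld metal: throat = 0.707×10 = 7.07 mm, L = 2×189 = 378 mm. φR_n = 0.75 × 0.6 × 480 × 7.07 × 378 = 577.3 kN.
Base metal shear (6 mm plate): yield φR_n = 1.0×0.6×345×6×378 = 469.5 kN; rupture φR_n = 0.75×0.6×450×6×378 = 459.3 kN; take 459.3 kN (rupture).
Governing: min(577.3, 459.3) = 459.3 kN → base-metal shear.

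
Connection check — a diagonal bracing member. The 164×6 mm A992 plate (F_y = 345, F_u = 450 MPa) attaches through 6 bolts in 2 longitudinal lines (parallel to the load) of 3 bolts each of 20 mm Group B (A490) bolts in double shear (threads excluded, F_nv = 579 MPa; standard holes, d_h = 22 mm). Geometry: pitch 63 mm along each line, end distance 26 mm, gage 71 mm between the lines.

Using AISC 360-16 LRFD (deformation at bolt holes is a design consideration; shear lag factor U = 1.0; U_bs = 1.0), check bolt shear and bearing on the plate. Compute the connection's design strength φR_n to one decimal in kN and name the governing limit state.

461.7 kN (bearing governs)

Bolt shear: A_b = π(20)²/4 = 314.16 mm². φR_n = 0.75 × 579 × 314.16 × 6 × 2 = 1637.1 kN.
Bearing (6 mm plate, F_u = 450 MPa): end bolts L_c = 26 − 22/2 = 15, R_n = min(1.2×15×6×450, 2.4×20×6×450) = 48.6 kN/bolt; interior L_c = 63 − 22 = 41, R_n = 129.6 kN/bolt. φR_n = 0.75 × (2×48.6 + 4×129.6) = 461.7 kN.
Governing: min(1637.1, 461.7) = 461.7 kN → bearing.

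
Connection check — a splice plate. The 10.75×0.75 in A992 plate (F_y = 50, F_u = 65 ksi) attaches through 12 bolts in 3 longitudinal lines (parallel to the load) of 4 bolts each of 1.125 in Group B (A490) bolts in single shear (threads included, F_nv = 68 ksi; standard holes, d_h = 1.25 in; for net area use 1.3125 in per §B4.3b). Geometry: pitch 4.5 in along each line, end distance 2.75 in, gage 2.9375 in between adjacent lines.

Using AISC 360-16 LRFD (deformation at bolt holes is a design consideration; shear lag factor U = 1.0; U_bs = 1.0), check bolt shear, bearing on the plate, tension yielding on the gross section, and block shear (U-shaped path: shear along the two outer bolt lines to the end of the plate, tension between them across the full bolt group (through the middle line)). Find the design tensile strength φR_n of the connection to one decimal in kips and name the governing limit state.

362.8 kips (gross-section yield governs)

Bolt shear: A_b = π(1.125)²/4 = 0.99402 in². φR_n = 0.75 × 68 × 0.99402 × 12 × 1 = 608.3 kips.
Bearing (0.75 in plate, F_u = 65 ksi): end bolts L_c = 2.75 − 1.25/2 = 2.125, R_n = min(1.2×2.125×0.75×65, 2.4×1.125×0.75×65) = 124.31 kips/bolt; interior L_c = 4.5 − 1.25 = 3.25, R_n = 131.63 kips/bolt. φR_n = 0.75 × (3×124.31 + 9×131.63) = 1168.2 kips.
Tension yield (gross): A_g = 10.75×0.75 = 8.0625 in². φR_n = 0.90 × 50 × 8.0625 = 362.8 kips.
Block shear: shear path 2×[2.75+3×4.5] = 2×16.25 in, A_gv = 24.375, A_nv = 2×(16.25 − 3.5×1.3125)×0.75 = 17.484 in²; tension across gage: (5.875 − 2×1.3125)×0.75 = 2.4375 in². R_n = min(0.6×65×17.484, 0.6×50×24.375) + 1.0×65×2.4375 = min(681.88, 731.25) + 158.44 = 840.32 kips. φR_n = 0.75 × 840.32 = 630.2 kips.
Governing: min(608.3, 1168.2, 362.8, 630.2) = 362.8 kips → gross-section yield.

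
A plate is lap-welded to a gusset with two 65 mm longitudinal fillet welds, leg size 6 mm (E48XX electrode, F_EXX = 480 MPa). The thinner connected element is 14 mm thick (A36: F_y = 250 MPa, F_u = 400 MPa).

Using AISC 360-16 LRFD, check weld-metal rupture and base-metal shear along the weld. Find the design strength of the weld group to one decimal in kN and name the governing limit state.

Weld metal: throat = 0.707×6 = 4.242 mm, L = 2×65 = 130 mm. φR_n = 0.75 × 0.6 × 480 × 4.242 × 130 = 119.1 kN.
Base metal shear (14 mm plate): yield φR_n = 1.0×0.6×250×14×130 = 273.0 kN; rupture φR_n = 0.75×0.6×400×14×130 = 327.6 kN; take 273.0 kN (yield).
Governing: min(119.1, 273.0) = 119.1 kN → weld metal.

119.1 kN (weld metal governs)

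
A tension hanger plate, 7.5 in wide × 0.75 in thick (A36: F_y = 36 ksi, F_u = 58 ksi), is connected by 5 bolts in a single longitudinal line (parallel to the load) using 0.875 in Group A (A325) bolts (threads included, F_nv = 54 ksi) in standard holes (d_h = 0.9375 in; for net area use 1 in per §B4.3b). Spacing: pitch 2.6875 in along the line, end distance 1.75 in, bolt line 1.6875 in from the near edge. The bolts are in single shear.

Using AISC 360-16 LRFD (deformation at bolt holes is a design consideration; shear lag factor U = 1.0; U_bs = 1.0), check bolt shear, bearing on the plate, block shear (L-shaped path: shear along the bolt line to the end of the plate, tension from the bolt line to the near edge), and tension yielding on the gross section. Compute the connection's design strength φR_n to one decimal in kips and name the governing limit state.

Bolt shear: A_b = π(0.875)²/4 = 0.60132 in². φR_n = 0.75 × 54 × 0.60132 × 5 × 1 = 121.8 kips.
Bearing (0.75 in plate, F_u = 58 ksi): end bolts L_c = 1.75 − 0.9375/2 = 1.28125, R_n = min(1.2×1.28125×0.75×58, 2.4×0.875×0.75×58) = 66.881 kips/bolt; interior L_c = 2.6875 − 0.9375 = 1.75, R_n = 91.35 kips/bolt. φR_n = 0.75 × (1×66.881 + 4×91.35) = 324.2 kips.
Block shear: shear path 1×[1.75+4×2.6875] = 1×12.5 in, A_gv = 9.375, A_nv = 1×(12.5 − 4.5×1)×0.75 = 6 in²; tension to near edge: (1.6875 − 0.5×1)×0.75 = 0.89063 in². R_n = min(0.6×58×6, 0.6×36×9.375) + 1.0×58×0.89063 = min(208.8, 202.5) + 51.657 = 254.16 kips. φR_n = 0.75 × 254.16 = 190.6 kips.
Tension yield (gross): A_g = 7.5×0.75 = 5.625 in². φR_n = 0.90 × 36 × 5.625 = 182.3 kips.
Governing: min(121.8, 324.2, 190.6, 182.3) = 121.8 kips → bolt shear.

121.8 kips (bolt shear governs)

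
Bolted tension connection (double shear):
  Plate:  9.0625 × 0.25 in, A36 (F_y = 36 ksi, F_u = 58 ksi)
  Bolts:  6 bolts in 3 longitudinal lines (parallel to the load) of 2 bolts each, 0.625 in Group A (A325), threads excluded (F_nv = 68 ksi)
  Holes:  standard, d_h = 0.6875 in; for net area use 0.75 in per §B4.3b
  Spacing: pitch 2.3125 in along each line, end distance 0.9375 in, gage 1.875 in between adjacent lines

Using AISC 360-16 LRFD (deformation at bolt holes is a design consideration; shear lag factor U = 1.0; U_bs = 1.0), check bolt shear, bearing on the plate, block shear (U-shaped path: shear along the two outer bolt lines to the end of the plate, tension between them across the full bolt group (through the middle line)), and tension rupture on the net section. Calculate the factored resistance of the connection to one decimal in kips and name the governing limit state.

Bolt shear: A_b = π(0.625)²/4 = 0.3068 in². φR_n = 0.75 × 68 × 0.3068 × 6 × 2 = 187.8 kips.
Bearing (0.25 in plate, F_u = 58 ksi): end bolts L_c = 0.9375 − 0.6875/2 = 0.59375, R_n = min(1.2×0.59375×0.25×58, 2.4×0.625×0.25×58) = 10.331 kips/bolt; interior L_c = 2.3125 − 0.6875 = 1.625, R_n = 21.75 kips/bolt. φR_n = 0.75 × (3×10.331 + 3×21.75) = 72.2 kips.
Block shear: shear path 2×[0.9375+1×2.3125] = 2×3.25 in, A_gv = 1.625, A_nv = 2×(3.25 − 1.5×0.75)×0.25 = 1.0625 in²; tension across gage: (3.75 − 2×0.75)×0.25 = 0.5625 in². R_n = min(0.6×58×1.0625, 0.6×36×1.625) + 1.0×58×0.5625 = min(36.975, 35.1) + 32.625 = 67.725 kips. φR_n = 0.75 × 67.725 = 50.8 kips.
Tension rupture (net): A_n = (9.0625 − 3×0.75)×0.25 = 1.7031 in² (U = 1.0, A_e = A_n). φR_n = 0.75 × 58 × 1.7031 = 74.1 kips.
Governing: min(187.8, 72.2, 50.8, 74.1) = 50.8 kips → block shear.

50.8 kips (block shear governs)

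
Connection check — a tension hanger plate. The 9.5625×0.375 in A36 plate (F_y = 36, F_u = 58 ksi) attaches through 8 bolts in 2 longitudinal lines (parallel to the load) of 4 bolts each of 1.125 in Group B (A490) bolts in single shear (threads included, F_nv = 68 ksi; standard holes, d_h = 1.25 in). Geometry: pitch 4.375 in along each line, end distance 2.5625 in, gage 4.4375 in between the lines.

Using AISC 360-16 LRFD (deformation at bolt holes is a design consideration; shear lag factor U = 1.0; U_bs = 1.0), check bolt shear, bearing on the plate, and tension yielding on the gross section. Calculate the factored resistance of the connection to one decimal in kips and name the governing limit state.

Bolt shear: A_b = π(1.125)²/4 = 0.99402 in². φR_n = 0.75 × 68 × 0.99402 × 8 × 1 = 405.6 kips.
Bearing (0.375 in plate, F_u = 58 ksi): end bolts L_c = 2.5625 − 1.25/2 = 1.9375, R_n = min(1.2×1.9375×0.375×58, 2.4×1.125×0.375×58) = 50.569 kips/bolt; interior L_c = 4.375 − 1.25 = 3.125, R_n = 58.725 kips/bolt. φR_n = 0.75 × (2×50.569 + 6×58.725) = 340.1 kips.
Tension yield (gross): A_g = 9.5625×0.375 = 3.5859 in². φR_n = 0.90 × 36 × 3.5859 = 116.2 kips.
Governing: min(405.6, 340.1, 116.2) = 116.2 kips → gross-section yield.

116.2 kips (gross-section yield governs)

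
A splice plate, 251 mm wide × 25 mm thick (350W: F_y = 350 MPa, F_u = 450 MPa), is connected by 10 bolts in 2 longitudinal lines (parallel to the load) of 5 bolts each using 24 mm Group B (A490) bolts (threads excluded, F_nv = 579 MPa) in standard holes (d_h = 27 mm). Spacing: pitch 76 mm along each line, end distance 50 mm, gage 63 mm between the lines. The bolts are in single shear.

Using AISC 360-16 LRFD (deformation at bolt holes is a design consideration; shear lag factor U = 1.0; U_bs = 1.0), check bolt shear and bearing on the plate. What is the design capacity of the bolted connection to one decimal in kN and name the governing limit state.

1964.5 kN (bolt shear governs)

Bolt shear: A_b = π(24)²/4 = 452.39 mm². φR_n = 0.75 × 579 × 452.39 × 10 × 1 = 1964.5 kN.
Bearing (25 mm plate, F_u = 450 MPa): end bolts L_c = 50 − 27/2 = 36.5, R_n = min(1.2×36.5×25×450, 2.4×24×25×450) = 492.75 kN/bolt; interior L_c = 76 − 27 = 49, R_n = 648 kN/bolt. φR_n = 0.75 × (2×492.75 + 8×648) = 4627.1 kN.
Governing: min(1964.5, 4627.1) = 1964.5 kN → bolt shear.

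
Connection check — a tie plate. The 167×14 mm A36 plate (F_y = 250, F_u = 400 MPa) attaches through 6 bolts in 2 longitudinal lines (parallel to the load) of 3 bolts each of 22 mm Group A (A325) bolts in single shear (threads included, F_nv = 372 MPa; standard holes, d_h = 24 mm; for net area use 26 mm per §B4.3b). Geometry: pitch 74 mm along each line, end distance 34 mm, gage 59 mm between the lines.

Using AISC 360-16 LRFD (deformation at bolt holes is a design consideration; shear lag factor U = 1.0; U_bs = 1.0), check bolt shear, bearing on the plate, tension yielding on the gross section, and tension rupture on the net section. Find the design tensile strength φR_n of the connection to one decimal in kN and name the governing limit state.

483.0 kN (net-section rupture governs)

Bolt shear: A_b = π(22)²/4 = 380.13 mm². φR_n = 0.75 × 372 × 380.13 × 6 × 1 = 636.3 kN.
Bearing (14 mm plate, F_u = 400 MPa): end bolts L_c = 34 − 24/2 = 22, R_n = min(1.2×22×14×400, 2.4×22×14×400) = 147.84 kN/bolt; interior L_c = 74 − 24 = 50, R_n = 295.68 kN/bolt. φR_n = 0.75 × (2×147.84 + 4×295.68) = 1108.8 kN.
Tension yield (gross): A_g = 167×14 = 2338 mm². φR_n = 0.90 × 250 × 2338 = 526.1 kN.
Tension rupture (net): A_n = (167 − 2×26)×14 = 1610 mm² (U = 1.0, A_e = A_n). φR_n = 0.75 × 400 × 1610 = 483.0 kN.
Governing: min(636.3, 1108.8, 526.1, 483.0) = 483.0 kN → net-section rupture.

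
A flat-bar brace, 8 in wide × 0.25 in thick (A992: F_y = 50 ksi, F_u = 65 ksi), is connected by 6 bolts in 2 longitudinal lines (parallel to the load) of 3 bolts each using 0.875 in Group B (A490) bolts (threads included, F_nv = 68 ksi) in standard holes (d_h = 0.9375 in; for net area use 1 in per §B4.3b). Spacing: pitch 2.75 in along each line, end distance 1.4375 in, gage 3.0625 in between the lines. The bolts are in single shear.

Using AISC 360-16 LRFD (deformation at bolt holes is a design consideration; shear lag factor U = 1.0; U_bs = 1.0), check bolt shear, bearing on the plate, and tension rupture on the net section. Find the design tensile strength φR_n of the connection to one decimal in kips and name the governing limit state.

73.1 kips (net-section rupture governs)

Bolt shear: A_b = π(0.875)²/4 = 0.60132 in². φR_n = 0.75 × 68 × 0.60132 × 6 × 1 = 184.0 kips.
Bearing (0.25 in plate, F_u = 65 ksi): end bolts L_c = 1.4375 − 0.9375/2 = 0.96875, R_n = min(1.2×0.96875×0.25×65, 2.4×0.875×0.25×65) = 18.891 kips/bolt; interior L_c = 2.75 − 0.9375 = 1.8125, R_n = 34.125 kips/bolt. φR_n = 0.75 × (2×18.891 + 4×34.125) = 130.7 kips.
Tension rupture (net): A_n = (8 − 2×1)×0.25 = 1.5 in² (U = 1.0, A_e = A_n). φR_n = 0.75 × 65 × 1.5 = 73.1 kips.
Governing: min(184.0, 130.7, 73.1) = 73.1 kips → net-section rupture.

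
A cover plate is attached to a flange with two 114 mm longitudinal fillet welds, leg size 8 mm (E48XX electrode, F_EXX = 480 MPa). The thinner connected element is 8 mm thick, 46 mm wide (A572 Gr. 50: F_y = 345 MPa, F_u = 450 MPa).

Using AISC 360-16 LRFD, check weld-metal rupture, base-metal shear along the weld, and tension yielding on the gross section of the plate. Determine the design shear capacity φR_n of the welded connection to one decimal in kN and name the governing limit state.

114.3 kN (gross-section yield governs)

Weld metal: throat = 0.707×8 = 5.656 mm, L = 2×114 = 228 mm. φR_n = 0.75 × 0.6 × 480 × 5.656 × 228 = 278.5 kN.
Base metal shear (8 mm plate): yield φR_n = 1.0×0.6×345×8×228 = 377.6 kN; rupture φR_n = 0.75×0.6×450×8×228 = 369.4 kN; take 369.4 kN (rupture).
Tension yield (gross): A_g = 46×8 = 368 mm². φR_n = 0.90 × 345 × 368 = 114.3 kN.
Governing: min(278.5, 369.4, 114.3) = 114.3 kN → gross-section yield.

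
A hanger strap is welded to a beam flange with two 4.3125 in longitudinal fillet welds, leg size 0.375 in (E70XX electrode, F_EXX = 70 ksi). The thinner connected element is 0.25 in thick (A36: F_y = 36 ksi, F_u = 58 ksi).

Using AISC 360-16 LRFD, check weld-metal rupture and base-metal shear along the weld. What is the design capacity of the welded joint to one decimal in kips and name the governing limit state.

46.6 kips (base-metal shear governs)

Weld metal: throat = 0.707×0.375 = 0.26513 in, L = 2×4.3125 = 8.625 in. φR_n = 0.75 × 0.6 × 70 × 0.26513 × 8.625 = 72.0 kips.
Base metal shear (0.25 in plate): yield φR_n = 1.0×0.6×36×0.25×8.625 = 46.6 kips; rupture φR_n = 0.75×0.6×58×0.25×8.625 = 56.3 kips; take 46.6 kips (yield).
Governing: min(72.0, 46.6) = 46.6 kips → base-metal shear.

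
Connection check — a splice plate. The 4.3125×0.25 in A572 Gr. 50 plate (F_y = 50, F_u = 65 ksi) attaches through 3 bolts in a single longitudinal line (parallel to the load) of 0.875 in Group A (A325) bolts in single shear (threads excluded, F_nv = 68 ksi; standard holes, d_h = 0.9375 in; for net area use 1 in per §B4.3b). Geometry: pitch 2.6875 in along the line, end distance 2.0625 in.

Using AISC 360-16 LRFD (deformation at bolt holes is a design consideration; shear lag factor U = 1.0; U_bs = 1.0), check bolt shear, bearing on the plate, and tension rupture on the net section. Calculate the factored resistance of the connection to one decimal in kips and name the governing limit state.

Bolt shear: A_b = π(0.875)²/4 = 0.60132 in². φR_n = 0.75 × 68 × 0.60132 × 3 × 1 = 92.0 kips.
Bearing (0.25 in plate, F_u = 65 ksi): end bolts L_c = 2.0625 − 0.9375/2 = 1.59375, R_n = min(1.2×1.59375×0.25×65, 2.4×0.875×0.25×65) = 31.078 kips/bolt; interior L_c = 2.6875 − 0.9375 = 1.75, R_n = 34.125 kips/bolt. φR_n = 0.75 × (1×31.078 + 2×34.125) = 74.5 kips.
Tension rupture (net): A_n = (4.3125 − 1×1)×0.25 = 0.82813 in² (U = 1.0, A_e = A_n). φR_n = 0.75 × 65 × 0.82813 = 40.4 kips.
Governing: min(92.0, 74.5, 40.4) = 40.4 kips → net-section rupture.

40.4 kips (net-section rupture governs)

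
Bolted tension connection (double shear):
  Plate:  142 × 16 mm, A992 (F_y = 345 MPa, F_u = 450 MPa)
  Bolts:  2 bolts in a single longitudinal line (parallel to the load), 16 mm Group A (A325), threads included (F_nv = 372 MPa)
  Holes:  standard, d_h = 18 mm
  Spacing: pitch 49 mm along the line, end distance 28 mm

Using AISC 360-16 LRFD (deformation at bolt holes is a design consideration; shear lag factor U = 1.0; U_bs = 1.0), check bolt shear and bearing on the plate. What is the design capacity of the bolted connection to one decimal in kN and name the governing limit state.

Bolt shear: A_b = π(16)²/4 = 201.06 mm². φR_n = 0.75 × 372 × 201.06 × 2 × 2 = 224.4 kN.
Bearing (16 mm plate, F_u = 450 MPa): end bolts L_c = 28 − 18/2 = 19, R_n = min(1.2×19×16×450, 2.4×16×16×450) = 164.16 kN/bolt; interior L_c = 49 − 18 = 31, R_n = 267.84 kN/bolt. φR_n = 0.75 × (1×164.16 + 1×267.84) = 324.0 kN.
Governing: min(224.4, 324.0) = 224.4 kN → bolt shear.

224.4 kN (bolt shear governs)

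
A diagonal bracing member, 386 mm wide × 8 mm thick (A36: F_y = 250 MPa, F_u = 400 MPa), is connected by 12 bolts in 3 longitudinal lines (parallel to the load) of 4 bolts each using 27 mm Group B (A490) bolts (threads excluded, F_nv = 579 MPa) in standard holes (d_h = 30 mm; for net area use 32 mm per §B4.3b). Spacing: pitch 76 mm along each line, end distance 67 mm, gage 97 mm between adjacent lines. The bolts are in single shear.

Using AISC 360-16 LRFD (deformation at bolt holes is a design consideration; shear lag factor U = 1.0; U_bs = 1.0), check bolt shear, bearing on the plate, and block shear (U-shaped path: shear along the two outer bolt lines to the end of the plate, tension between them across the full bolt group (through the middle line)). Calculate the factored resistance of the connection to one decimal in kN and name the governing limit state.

839.0 kN (block shear governs)

Bolt shear: A_b = π(27)²/4 = 572.56 mm². φR_n = 0.75 × 579 × 572.56 × 12 × 1 = 2983.6 kN.
Bearing (8 mm plate, F_u = 400 MPa): end bolts L_c = 67 − 30/2 = 52, R_n = min(1.2×52×8×400, 2.4×27×8×400) = 199.68 kN/bolt; interior L_c = 76 − 30 = 46, R_n = 176.64 kN/bolt. φR_n = 0.75 × (3×199.68 + 9×176.64) = 1641.6 kN.
Block shear: shear path 2×[67+3×76] = 2×295 mm, A_gv = 4720, A_nv = 2×(295 − 3.5×32)×8 = 2928 mm²; tension across gage: (194 − 2×32)×8 = 1040 mm². R_n = min(0.6×400×2928, 0.6×250×4720) + 1.0×400×1040 = min(702.72, 708) + 416 = 1118.7 kN. φR_n = 0.75 × 1118.7 = 839.0 kN.
Governing: min(2983.6, 1641.6, 839.0) = 839.0 kN → block shear.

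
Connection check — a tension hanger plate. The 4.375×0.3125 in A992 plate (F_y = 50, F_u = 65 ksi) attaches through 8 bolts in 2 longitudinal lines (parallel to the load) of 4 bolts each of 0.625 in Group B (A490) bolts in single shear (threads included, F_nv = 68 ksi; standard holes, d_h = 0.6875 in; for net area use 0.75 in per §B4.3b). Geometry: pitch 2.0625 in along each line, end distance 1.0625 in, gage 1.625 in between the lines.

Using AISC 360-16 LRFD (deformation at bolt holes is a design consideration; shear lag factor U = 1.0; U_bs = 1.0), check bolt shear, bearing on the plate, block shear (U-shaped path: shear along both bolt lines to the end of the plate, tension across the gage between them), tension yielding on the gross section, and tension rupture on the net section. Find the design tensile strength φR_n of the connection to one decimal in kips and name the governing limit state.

Bolt shear: A_b = π(0.625)²/4 = 0.3068 in². φR_n = 0.75 × 68 × 0.3068 × 8 × 1 = 125.2 kips.
Bearing (0.3125 in plate, F_u = 65 ksi): end bolts L_c = 1.0625 − 0.6875/2 = 0.71875, R_n = min(1.2×0.71875×0.3125×65, 2.4×0.625×0.3125×65) = 17.52 kips/bolt; interior L_c = 2.0625 − 0.6875 = 1.375, R_n = 30.469 kips/bolt. φR_n = 0.75 × (2×17.52 + 6×30.469) = 163.4 kips.
Block shear: shear path 2×[1.0625+3×2.0625] = 2×7.25 in, A_gv = 4.5313, A_nv = 2×(7.25 − 3.5×0.75)×0.3125 = 2.8906 in²; tension across gage: (1.625 − 1×0.75)×0.3125 = 0.27344 in². R_n = min(0.6×65×2.8906, 0.6×50×4.5313) + 1.0×65×0.27344 = min(112.73, 135.94) + 17.774 = 130.5 kips. φR_n = 0.75 × 130.5 = 97.9 kips.
Tension yield (gross): A_g = 4.375×0.3125 = 1.3672 in². φR_n = 0.90 × 50 × 1.3672 = 61.5 kips.
Tension rupture (net): A_n = (4.375 − 2×0.75)×0.3125 = 0.89844 in² (U = 1.0, A_e = A_n). φR_n = 0.75 × 65 × 0.89844 = 43.8 kips.
Governing: min(125.2, 163.4, 97.9, 61.5, 43.8) = 43.8 kips → net-section rupture.

43.8 kips (net-section rupture governs)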